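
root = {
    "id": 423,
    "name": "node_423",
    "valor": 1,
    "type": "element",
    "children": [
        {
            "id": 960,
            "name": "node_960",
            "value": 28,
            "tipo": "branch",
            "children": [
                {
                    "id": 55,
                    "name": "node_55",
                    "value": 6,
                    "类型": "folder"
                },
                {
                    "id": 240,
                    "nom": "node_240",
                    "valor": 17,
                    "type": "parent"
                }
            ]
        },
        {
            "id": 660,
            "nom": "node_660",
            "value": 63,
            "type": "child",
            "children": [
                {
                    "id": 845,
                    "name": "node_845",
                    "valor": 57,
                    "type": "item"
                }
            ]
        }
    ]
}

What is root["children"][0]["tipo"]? "branch"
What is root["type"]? "element"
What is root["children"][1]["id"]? 660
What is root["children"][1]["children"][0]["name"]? "node_845"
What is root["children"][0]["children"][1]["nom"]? "node_240"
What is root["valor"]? 1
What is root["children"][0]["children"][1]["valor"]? 17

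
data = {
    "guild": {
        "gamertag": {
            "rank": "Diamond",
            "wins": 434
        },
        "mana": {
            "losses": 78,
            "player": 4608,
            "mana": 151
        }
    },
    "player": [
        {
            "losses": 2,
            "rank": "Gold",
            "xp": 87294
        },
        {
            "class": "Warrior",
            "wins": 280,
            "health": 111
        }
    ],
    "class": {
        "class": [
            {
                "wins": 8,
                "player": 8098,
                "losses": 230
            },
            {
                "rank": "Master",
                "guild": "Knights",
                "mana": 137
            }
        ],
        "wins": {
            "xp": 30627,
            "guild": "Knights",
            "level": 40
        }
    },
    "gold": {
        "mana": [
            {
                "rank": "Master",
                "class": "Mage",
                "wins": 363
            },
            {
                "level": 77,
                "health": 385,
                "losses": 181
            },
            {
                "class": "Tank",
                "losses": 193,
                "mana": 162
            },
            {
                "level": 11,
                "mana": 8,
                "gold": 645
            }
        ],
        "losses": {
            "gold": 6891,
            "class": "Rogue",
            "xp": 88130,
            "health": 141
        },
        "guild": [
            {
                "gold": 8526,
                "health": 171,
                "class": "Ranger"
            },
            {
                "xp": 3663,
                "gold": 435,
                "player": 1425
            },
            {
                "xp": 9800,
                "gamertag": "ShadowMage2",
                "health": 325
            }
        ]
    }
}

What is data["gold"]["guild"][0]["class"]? "Ranger"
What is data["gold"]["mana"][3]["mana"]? 8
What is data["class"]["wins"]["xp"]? 30627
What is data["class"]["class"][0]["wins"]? 8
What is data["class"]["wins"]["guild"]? "Knights"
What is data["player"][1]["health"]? 111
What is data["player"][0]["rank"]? "Gold"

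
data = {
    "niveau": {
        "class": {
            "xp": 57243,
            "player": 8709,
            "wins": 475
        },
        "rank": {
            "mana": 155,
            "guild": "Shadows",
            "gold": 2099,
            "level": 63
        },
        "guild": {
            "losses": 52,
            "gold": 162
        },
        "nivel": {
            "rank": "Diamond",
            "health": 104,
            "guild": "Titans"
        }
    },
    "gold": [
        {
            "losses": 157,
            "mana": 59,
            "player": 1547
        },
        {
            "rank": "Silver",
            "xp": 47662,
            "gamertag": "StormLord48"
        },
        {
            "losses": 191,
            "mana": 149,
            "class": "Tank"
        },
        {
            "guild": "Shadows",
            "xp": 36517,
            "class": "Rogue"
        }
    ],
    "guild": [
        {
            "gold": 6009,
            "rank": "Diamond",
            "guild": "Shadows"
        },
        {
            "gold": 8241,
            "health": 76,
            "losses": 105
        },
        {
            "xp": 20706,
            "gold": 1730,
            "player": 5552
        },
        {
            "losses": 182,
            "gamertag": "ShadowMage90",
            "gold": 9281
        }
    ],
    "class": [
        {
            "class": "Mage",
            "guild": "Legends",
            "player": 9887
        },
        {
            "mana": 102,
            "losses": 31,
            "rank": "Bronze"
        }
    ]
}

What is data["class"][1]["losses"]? 31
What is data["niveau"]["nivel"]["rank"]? "Diamond"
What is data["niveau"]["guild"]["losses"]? 52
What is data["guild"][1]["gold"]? 8241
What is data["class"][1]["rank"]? "Bronze"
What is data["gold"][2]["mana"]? 149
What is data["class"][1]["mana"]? 102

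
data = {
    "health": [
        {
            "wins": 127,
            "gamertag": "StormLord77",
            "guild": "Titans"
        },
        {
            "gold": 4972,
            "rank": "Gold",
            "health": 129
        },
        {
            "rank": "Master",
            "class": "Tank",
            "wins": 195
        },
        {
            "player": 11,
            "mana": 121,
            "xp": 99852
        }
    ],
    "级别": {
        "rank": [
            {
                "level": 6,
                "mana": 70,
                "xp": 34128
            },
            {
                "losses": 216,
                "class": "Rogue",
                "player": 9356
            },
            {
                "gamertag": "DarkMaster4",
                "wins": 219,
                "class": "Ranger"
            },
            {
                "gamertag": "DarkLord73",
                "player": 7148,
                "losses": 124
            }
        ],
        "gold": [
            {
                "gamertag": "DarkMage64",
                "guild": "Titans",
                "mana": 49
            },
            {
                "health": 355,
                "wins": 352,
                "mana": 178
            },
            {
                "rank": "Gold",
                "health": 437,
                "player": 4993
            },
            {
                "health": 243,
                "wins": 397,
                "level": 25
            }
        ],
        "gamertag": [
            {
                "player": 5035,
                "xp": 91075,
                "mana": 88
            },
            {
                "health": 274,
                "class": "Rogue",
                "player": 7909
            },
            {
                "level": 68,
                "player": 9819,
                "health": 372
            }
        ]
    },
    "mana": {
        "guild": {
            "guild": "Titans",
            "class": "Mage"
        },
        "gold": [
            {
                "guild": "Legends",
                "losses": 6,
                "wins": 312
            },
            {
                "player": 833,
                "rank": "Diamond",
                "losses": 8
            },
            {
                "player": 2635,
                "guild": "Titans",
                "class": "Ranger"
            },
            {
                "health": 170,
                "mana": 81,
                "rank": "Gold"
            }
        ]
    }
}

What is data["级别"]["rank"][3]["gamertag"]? "DarkLord73"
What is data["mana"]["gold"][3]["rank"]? "Gold"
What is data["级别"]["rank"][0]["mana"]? 70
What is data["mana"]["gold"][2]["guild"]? "Titans"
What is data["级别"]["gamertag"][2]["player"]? 9819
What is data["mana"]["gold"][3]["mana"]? 81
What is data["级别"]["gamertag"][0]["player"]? 5035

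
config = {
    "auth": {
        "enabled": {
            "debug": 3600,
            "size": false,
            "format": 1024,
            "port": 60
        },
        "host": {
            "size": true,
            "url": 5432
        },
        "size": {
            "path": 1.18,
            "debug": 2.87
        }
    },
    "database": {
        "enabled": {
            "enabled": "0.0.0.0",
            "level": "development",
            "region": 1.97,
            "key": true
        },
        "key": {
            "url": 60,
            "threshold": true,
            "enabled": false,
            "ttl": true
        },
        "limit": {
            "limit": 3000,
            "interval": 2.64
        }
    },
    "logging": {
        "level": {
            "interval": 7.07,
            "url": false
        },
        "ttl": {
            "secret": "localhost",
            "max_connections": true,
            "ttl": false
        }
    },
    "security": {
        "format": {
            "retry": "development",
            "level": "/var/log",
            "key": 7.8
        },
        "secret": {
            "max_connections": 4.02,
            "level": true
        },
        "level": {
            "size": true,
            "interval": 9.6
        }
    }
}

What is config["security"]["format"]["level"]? "/var/log"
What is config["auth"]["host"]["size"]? True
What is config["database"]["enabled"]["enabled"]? "0.0.0.0"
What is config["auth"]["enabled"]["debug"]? 3600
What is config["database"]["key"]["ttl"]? True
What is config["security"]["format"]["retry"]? "development"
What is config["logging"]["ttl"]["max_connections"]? True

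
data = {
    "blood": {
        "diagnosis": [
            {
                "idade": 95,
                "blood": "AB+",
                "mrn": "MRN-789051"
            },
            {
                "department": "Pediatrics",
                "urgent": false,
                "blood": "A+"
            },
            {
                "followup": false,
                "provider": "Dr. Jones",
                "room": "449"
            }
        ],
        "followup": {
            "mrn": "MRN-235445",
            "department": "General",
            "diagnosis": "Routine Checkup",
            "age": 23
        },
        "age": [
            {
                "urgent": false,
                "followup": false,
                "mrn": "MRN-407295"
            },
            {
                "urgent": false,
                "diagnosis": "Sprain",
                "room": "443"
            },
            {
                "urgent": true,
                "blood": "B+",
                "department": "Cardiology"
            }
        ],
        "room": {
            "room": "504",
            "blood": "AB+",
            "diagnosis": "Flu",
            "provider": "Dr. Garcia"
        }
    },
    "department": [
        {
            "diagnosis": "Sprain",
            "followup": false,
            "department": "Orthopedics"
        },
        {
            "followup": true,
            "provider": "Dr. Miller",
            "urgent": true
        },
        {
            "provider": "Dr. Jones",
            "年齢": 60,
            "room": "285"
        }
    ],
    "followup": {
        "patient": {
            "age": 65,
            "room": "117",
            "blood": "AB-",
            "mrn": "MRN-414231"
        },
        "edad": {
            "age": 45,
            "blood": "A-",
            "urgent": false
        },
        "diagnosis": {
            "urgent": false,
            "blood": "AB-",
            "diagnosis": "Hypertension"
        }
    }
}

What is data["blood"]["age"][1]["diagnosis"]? "Sprain"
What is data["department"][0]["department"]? "Orthopedics"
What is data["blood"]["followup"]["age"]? 23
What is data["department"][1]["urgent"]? True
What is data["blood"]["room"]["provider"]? "Dr. Garcia"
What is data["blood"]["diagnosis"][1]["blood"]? "A+"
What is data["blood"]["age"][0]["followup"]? False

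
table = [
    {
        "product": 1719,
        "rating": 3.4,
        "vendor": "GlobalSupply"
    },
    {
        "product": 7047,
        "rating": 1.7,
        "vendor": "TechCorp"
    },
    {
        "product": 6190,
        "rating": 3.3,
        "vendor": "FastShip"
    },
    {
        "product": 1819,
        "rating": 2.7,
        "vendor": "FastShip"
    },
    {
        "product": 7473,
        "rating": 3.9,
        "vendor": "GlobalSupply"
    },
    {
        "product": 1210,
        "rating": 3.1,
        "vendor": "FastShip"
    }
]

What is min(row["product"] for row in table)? 1210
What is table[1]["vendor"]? "TechCorp"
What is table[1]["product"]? 7047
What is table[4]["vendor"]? "GlobalSupply"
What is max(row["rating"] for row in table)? 3.9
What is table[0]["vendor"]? "GlobalSupply"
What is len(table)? 6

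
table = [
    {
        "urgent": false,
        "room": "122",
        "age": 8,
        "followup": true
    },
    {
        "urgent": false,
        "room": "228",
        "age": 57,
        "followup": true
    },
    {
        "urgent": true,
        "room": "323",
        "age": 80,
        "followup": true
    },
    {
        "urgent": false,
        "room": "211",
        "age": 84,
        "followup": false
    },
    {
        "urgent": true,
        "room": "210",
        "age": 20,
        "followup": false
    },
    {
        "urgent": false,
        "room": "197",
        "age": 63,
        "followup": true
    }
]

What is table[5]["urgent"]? False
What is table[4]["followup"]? False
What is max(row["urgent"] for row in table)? True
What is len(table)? 6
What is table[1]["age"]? 57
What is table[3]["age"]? 84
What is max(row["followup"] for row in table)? True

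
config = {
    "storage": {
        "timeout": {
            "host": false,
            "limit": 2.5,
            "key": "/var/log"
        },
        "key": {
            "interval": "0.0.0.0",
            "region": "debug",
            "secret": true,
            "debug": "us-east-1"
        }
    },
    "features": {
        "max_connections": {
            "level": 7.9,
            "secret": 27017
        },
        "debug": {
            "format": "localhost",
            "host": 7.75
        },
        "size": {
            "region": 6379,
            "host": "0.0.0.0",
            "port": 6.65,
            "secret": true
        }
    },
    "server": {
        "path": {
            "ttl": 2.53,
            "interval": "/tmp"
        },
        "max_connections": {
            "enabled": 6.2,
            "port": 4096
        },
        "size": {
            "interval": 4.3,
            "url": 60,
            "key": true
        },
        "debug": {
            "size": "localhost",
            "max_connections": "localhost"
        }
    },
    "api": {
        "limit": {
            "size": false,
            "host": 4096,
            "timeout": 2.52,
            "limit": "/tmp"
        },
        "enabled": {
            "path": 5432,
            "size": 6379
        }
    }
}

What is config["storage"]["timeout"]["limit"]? 2.5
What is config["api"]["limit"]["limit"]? "/tmp"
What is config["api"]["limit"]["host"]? 4096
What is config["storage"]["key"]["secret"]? True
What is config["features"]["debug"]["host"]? 7.75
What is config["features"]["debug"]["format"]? "localhost"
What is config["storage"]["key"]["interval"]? "0.0.0.0"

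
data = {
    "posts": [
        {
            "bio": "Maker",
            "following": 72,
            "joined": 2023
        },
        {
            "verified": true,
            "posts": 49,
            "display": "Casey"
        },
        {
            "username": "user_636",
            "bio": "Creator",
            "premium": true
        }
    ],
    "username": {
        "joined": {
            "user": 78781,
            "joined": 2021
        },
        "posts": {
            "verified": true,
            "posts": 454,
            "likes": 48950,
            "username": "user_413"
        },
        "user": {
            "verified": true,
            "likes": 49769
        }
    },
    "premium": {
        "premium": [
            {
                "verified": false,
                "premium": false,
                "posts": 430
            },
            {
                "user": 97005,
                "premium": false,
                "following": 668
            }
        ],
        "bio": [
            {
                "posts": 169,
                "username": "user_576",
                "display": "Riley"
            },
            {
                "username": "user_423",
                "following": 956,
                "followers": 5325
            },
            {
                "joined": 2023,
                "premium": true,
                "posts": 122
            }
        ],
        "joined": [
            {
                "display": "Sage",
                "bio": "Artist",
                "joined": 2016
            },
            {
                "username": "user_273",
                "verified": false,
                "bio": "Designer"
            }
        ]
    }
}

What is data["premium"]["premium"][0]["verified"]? False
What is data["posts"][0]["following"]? 72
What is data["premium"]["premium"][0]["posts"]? 430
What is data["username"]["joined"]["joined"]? 2021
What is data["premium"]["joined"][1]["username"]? "user_273"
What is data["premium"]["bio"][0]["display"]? "Riley"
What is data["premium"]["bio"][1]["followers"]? 5325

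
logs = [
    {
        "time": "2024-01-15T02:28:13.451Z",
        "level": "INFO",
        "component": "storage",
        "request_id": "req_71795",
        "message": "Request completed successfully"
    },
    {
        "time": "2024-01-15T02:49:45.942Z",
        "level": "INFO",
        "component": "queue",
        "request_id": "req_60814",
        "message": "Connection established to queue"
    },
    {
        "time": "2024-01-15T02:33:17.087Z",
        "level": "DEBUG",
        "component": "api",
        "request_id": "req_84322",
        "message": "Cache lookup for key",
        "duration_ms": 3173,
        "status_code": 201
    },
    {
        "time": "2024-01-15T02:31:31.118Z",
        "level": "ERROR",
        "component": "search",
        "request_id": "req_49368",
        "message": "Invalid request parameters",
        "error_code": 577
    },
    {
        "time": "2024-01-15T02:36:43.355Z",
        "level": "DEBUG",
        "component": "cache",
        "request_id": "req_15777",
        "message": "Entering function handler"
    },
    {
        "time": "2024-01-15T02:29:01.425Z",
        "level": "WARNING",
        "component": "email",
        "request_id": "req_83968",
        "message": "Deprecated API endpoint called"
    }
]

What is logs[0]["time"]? "2024-01-15T02:28:13.451Z"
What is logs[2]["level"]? "DEBUG"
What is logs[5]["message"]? "Deprecated API endpoint called"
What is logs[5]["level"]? "WARNING"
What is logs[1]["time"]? "2024-01-15T02:49:45.942Z"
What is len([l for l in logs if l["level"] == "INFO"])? 2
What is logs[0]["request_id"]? "req_71795"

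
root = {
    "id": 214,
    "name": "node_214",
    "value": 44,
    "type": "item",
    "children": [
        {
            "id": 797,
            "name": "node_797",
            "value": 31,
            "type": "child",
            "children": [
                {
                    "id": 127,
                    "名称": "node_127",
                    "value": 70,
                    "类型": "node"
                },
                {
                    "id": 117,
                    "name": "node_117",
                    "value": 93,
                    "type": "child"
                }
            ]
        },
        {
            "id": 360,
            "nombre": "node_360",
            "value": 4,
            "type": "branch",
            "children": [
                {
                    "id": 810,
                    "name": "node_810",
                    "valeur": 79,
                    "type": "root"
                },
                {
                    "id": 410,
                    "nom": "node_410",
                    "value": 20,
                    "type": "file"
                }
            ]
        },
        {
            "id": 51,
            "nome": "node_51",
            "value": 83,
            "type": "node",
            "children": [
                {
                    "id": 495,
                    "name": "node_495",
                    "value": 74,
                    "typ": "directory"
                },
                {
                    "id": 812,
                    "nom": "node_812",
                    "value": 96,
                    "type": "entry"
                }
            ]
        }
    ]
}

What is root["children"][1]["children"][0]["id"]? 810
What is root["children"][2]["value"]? 83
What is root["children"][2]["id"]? 51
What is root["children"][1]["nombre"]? "node_360"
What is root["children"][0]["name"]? "node_797"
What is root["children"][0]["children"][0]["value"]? 70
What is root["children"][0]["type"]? "child"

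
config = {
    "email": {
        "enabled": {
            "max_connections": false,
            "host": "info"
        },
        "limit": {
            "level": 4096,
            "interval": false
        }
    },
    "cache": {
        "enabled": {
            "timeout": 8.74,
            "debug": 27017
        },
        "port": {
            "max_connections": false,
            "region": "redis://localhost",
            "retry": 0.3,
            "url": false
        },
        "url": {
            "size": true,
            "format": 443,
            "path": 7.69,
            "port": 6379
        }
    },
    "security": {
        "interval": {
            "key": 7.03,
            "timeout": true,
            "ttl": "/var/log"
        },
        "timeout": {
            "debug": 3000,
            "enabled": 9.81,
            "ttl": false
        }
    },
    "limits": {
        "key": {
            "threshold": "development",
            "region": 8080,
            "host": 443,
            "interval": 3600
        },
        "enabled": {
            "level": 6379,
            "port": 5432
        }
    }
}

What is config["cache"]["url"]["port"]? 6379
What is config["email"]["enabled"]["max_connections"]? False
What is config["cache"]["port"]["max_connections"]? False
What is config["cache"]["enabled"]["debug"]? 27017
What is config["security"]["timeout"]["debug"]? 3000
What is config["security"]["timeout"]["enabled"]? 9.81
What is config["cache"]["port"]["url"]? False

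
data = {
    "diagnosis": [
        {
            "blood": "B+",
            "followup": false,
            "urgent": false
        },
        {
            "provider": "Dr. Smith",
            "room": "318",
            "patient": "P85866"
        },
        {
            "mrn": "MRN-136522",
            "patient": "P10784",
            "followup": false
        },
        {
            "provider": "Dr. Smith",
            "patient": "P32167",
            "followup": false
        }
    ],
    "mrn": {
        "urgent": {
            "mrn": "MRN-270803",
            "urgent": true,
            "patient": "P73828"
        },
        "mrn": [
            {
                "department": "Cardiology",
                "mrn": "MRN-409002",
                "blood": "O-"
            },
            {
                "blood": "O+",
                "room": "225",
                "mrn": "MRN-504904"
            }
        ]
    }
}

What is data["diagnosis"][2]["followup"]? False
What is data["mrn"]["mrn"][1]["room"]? "225"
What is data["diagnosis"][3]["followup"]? False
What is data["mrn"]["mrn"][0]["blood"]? "O-"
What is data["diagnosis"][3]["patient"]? "P32167"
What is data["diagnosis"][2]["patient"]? "P10784"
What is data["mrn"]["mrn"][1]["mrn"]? "MRN-504904"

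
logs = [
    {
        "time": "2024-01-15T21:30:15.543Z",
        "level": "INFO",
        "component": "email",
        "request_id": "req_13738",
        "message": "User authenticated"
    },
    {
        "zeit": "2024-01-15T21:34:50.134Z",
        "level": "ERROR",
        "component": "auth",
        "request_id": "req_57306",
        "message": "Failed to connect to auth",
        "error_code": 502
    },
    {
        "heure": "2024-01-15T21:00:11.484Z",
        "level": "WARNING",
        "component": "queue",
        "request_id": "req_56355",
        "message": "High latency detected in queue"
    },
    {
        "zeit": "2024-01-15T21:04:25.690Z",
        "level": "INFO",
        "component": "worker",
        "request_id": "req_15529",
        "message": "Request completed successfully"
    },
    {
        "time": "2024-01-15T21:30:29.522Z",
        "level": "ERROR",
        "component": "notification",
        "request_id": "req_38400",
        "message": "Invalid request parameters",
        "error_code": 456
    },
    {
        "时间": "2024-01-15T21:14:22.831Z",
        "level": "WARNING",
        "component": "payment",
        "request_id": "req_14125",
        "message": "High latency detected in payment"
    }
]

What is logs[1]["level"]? "ERROR"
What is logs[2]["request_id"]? "req_56355"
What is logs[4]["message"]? "Invalid request parameters"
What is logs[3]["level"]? "INFO"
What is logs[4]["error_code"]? 456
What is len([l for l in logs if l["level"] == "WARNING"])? 2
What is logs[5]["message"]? "High latency detected in payment"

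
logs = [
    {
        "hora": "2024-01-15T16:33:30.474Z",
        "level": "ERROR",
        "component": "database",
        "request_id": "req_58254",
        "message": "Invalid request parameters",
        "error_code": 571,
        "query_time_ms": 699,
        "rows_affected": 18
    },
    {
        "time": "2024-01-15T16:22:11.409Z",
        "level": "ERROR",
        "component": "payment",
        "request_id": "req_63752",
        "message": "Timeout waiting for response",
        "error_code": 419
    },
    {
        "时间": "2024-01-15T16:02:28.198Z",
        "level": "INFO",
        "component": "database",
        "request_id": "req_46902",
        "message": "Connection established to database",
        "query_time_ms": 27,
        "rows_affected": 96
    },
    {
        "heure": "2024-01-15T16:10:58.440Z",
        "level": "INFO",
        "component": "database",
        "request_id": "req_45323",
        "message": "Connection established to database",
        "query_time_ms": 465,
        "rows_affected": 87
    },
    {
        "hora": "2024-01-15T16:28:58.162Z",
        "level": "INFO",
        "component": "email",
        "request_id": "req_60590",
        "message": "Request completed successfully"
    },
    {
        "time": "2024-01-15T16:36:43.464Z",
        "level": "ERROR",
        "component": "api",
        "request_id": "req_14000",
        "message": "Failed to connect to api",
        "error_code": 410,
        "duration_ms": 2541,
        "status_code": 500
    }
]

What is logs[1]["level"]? "ERROR"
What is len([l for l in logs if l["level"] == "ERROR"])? 3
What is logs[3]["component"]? "database"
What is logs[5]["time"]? "2024-01-15T16:36:43.464Z"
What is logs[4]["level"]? "INFO"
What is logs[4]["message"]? "Request completed successfully"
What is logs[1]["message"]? "Timeout waiting for response"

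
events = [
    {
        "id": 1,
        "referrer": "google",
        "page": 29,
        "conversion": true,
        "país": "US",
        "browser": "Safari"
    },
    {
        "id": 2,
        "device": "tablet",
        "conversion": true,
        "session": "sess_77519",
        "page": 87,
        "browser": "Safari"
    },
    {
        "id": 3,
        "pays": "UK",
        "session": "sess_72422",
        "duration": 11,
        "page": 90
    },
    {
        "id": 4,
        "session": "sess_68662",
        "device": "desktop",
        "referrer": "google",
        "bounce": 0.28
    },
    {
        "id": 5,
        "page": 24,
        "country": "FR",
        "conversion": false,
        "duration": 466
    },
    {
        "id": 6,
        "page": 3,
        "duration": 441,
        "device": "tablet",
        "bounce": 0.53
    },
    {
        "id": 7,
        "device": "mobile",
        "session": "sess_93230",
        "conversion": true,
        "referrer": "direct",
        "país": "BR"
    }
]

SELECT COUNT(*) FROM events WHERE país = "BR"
1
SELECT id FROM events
[1, 2, 3, 4, 5, 6, 7]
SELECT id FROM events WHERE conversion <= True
[1, 2, 5, 7]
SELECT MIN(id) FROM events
1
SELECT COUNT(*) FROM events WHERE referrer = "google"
2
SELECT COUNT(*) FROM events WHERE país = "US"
1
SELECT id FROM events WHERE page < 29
[5, 6]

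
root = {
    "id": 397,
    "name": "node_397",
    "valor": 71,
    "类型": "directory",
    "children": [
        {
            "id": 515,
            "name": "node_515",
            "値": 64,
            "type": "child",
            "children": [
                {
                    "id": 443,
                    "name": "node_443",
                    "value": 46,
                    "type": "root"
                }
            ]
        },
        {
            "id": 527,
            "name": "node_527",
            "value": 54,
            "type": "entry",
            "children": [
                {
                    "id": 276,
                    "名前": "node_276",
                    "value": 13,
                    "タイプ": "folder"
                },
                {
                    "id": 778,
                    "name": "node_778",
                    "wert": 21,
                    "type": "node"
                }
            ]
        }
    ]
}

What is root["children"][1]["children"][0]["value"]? 13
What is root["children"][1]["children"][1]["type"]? "node"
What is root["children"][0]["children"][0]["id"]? 443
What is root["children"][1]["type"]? "entry"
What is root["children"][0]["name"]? "node_515"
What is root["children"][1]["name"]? "node_527"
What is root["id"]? 397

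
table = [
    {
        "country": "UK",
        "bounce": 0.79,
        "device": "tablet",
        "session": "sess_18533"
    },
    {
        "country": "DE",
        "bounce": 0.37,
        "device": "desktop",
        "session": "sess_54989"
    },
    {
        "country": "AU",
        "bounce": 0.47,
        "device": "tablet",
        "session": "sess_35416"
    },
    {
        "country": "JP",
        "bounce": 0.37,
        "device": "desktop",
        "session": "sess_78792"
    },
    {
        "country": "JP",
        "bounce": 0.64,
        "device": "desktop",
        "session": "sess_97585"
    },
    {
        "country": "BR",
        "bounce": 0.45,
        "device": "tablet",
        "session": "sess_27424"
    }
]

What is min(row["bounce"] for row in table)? 0.37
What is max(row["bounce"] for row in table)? 0.79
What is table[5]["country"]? "BR"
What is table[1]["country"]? "DE"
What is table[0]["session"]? "sess_18533"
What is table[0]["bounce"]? 0.79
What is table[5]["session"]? "sess_27424"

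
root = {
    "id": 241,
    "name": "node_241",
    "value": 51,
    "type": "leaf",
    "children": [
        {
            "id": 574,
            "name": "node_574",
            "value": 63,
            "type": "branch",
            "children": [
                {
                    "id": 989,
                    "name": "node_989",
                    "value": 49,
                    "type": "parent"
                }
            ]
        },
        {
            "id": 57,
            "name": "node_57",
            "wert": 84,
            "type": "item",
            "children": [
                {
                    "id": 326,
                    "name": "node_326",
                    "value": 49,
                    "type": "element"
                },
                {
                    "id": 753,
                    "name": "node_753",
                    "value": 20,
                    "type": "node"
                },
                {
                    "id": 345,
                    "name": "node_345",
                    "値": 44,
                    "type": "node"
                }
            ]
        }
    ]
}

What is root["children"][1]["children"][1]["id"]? 753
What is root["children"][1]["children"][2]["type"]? "node"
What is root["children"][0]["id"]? 574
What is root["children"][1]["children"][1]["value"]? 20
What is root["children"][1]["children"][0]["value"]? 49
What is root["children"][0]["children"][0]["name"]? "node_989"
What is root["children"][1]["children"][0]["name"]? "node_326"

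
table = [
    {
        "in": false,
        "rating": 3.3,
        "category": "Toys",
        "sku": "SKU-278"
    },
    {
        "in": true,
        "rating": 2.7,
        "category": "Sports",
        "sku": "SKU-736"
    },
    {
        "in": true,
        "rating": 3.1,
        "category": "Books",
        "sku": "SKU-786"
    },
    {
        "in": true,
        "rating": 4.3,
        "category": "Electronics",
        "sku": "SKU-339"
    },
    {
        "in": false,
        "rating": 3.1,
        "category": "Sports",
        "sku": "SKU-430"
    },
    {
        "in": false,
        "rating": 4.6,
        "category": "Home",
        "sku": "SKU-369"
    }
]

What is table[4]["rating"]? 3.1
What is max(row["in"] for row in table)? True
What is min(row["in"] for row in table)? False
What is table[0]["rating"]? 3.3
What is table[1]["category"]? "Sports"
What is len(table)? 6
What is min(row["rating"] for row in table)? 2.7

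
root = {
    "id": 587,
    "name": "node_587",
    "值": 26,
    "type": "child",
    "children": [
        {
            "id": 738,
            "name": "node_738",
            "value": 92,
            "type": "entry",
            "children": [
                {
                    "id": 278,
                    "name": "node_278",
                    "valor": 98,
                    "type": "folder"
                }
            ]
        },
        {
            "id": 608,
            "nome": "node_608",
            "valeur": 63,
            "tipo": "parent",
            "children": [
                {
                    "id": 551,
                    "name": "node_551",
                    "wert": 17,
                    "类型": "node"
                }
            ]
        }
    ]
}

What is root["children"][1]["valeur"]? 63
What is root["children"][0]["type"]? "entry"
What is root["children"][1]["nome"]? "node_608"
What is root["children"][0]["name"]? "node_738"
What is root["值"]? 26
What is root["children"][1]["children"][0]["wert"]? 17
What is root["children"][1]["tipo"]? "parent"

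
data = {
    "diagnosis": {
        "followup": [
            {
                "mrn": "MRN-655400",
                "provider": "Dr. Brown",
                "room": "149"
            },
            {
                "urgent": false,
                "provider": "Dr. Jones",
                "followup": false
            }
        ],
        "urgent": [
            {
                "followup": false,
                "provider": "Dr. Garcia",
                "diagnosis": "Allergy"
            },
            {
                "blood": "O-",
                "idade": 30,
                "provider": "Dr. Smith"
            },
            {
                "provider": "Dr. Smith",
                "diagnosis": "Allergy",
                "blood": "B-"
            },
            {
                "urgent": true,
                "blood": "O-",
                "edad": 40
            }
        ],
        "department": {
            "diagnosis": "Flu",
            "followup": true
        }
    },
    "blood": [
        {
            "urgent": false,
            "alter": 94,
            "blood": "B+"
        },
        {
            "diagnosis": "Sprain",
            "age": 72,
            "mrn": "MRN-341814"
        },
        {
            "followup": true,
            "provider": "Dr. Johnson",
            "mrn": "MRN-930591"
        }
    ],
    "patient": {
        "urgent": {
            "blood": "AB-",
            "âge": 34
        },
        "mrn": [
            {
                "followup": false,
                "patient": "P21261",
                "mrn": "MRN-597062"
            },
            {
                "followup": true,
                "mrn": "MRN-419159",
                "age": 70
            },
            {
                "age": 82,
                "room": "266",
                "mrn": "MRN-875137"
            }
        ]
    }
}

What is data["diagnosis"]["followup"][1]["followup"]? False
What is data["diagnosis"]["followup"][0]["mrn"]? "MRN-655400"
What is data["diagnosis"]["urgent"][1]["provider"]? "Dr. Smith"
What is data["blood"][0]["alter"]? 94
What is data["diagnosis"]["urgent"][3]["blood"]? "O-"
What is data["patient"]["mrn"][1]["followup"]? True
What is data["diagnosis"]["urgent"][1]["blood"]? "O-"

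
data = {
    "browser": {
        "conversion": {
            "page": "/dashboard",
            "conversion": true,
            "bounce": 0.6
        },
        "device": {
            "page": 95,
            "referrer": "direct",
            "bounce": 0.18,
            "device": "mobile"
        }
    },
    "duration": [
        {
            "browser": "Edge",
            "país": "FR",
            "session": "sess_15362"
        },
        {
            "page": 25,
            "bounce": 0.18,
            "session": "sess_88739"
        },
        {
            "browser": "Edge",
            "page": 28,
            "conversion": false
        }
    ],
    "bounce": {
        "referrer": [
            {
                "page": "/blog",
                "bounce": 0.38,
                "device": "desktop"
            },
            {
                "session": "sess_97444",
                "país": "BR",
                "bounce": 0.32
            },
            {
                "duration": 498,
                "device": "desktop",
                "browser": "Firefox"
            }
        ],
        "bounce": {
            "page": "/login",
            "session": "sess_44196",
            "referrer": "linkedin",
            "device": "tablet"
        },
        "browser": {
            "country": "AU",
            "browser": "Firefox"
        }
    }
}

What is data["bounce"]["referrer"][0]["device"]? "desktop"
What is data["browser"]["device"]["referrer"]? "direct"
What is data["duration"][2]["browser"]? "Edge"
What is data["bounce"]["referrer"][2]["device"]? "desktop"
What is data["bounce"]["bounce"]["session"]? "sess_44196"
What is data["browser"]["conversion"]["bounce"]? 0.6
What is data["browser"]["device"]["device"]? "mobile"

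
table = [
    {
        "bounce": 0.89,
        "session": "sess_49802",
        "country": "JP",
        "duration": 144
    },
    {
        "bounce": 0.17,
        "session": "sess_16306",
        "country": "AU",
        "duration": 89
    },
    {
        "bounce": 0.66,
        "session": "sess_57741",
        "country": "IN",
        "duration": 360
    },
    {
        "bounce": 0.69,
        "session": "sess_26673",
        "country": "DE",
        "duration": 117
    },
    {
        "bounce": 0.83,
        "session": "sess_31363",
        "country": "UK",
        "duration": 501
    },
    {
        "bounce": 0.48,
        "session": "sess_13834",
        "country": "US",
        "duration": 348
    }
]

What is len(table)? 6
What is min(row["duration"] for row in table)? 89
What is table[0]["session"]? "sess_49802"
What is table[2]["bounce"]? 0.66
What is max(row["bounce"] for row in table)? 0.89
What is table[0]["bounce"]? 0.89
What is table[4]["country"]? "UK"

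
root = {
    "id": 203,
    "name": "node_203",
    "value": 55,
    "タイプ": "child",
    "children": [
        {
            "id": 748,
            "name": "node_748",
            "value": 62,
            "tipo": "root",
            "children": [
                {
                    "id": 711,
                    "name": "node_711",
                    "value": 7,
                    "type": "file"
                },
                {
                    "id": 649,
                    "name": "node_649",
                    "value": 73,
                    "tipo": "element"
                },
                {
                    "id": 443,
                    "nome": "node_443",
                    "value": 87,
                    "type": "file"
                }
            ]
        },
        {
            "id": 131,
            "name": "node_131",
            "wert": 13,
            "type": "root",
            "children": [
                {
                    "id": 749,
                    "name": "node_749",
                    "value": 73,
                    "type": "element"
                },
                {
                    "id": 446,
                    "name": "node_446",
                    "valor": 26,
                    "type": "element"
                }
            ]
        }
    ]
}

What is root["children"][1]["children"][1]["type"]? "element"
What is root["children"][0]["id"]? 748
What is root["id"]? 203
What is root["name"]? "node_203"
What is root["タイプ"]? "child"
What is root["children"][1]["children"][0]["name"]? "node_749"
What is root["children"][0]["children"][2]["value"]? 87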